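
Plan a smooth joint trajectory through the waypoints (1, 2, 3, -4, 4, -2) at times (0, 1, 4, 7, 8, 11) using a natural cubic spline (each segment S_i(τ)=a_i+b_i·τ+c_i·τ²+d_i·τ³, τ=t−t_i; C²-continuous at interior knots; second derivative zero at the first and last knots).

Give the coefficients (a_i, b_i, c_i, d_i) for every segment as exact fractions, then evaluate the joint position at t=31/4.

  seg 0: a=1 b=447/545 c=0 d=98/545
  seg 1: a=2 b=741/545 c=294/545 d=-4324/14715
  seg 2: a=3 b=-1819/545 c=-3442/1635 d=11968/14715
  seg 3: a=-4 b=653/109 c=2842/545 d=-1747/545
  seg 4: a=4 b=3708/545 c=-2399/545 d=2399/4905
S(31/4) = 72343/34880

Δ: Δ0=1, Δ1=1/3, Δ2=-7/3, Δ3=8, Δ4=-2
row 1: diag=8, rhs=-4; c'=3/8, d'=-1/2
row 2: denom=12−3·3/8=87/8; d'=(-16−3·-1/2)/(87/8)=-4/3
row 3: denom=8−3·8/29=208/29; d'=(62−3·-4/3)/(208/29)=957/104
row 4: denom=8−1·29/208=1635/208; d'=(-60−1·957/104)/(1635/208)=-4798/545
back: M4=-4798/545
back: M3=957/104−29/208·-4798/545=5684/545
back: M2=-4/3−8/29·5684/545=-6884/1635
back: M1=-1/2−3/8·-6884/1635=588/545
M: M0=0, M1=588/545, M2=-6884/1635, M3=5684/545, M4=-4798/545, M5=0
seg 0: a=1, c=M0/2=0, d=(M1−M0)/(6·1)=98/545, b=Δ0−h0·(2M0+M1)/6=447/545
seg 1: a=2, c=M1/2=294/545, d=(M2−M1)/(6·3)=-4324/14715, b=Δ1−h1·(2M1+M2)/6=741/545
seg 2: a=3, c=M2/2=-3442/1635, d=(M3−M2)/(6·3)=11968/14715, b=Δ2−h2·(2M2+M3)/6=-1819/545
seg 3: a=-4, c=M3/2=2842/545, d=(M4−M3)/(6·1)=-1747/545, b=Δ3−h3·(2M3+M4)/6=653/109
seg 4: a=4, c=M4/2=-2399/545, d=(M5−M4)/(6·3)=2399/4905, b=Δ4−h4·(2M4+M5)/6=3708/545
t_q=31/4 → seg 3, τ=3/4; S=-4+653/109·τ+2842/545·τ²+-1747/545·τ³=72343/34880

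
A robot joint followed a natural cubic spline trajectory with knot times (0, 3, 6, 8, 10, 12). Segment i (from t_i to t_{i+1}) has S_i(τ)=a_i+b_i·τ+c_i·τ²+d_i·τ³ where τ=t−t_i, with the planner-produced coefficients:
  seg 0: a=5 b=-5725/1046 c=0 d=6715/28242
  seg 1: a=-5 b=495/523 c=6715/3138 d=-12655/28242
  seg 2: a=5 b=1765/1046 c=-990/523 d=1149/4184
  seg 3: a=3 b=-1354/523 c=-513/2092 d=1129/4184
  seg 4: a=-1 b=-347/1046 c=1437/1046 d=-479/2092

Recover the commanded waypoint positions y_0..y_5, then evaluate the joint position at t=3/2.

y_0=5 y_1=-5 y_2=5 y_3=3 y_4=-1 y_5=2
S(3/2) = -20145/8368

y_0 = S_0(0) = a_0 = 5
y_1 = S_1(0) = a_1 = -5
y_2 = S_2(0) = a_2 = 5
y_3 = S_3(0) = a_3 = 3
y_4 = S_4(0) = a_4 = -1
y_5 = S_4(2) = 2
t_q=3/2 is in segment 0 (τ=3/2); S_0(τ)=-20145/8368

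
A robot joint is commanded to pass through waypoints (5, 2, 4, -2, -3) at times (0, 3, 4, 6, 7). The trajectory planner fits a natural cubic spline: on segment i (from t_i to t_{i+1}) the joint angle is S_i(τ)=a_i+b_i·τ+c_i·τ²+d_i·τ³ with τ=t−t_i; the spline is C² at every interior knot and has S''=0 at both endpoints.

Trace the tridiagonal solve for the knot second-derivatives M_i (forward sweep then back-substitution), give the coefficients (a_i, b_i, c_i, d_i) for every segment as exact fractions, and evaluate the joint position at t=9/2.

Δ: Δ0=-1, Δ1=2, Δ2=-3, Δ3=-1
row 1: diag=8, rhs=18; c'=1/8, d'=9/4
row 2: denom=6−1·1/8=47/8; d'=(-30−1·9/4)/(47/8)=-258/47
row 3: denom=6−2·16/47=250/47; d'=(12−2·-258/47)/(250/47)=108/25
back: M3=108/25
back: M2=-258/47−16/47·108/25=-174/25
back: M1=9/4−1/8·-174/25=78/25
M: M0=0, M1=78/25, M2=-174/25, M3=108/25, M4=0
seg 0: a=5, c=M0/2=0, d=(M1−M0)/(6·3)=13/75, b=Δ0−h0·(2M0+M1)/6=-64/25
seg 1: a=2, c=M1/2=39/25, d=(M2−M1)/(6·1)=-42/25, b=Δ1−h1·(2M1+M2)/6=53/25
seg 2: a=4, c=M2/2=-87/25, d=(M3−M2)/(6·2)=47/50, b=Δ2−h2·(2M2+M3)/6=1/5
seg 3: a=-2, c=M3/2=54/25, d=(M4−M3)/(6·1)=-18/25, b=Δ3−h3·(2M3+M4)/6=-61/25
t_q=9/2 → seg 2, τ=1/2; S=4+1/5·τ+-87/25·τ²+47/50·τ³=1339/400

  seg 0: a=5 b=-64/25 c=0 d=13/75
  seg 1: a=2 b=53/25 c=39/25 d=-42/25
  seg 2: a=4 b=1/5 c=-87/25 d=47/50
  seg 3: a=-2 b=-61/25 c=54/25 d=-18/25
S(9/2) = 1339/400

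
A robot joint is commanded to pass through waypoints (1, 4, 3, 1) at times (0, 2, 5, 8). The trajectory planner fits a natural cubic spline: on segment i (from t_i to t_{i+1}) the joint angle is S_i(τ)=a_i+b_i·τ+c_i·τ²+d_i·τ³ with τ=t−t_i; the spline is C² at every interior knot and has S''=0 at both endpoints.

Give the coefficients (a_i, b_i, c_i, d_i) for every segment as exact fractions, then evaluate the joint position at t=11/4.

  seg 0: a=1 b=139/74 c=0 d=-7/74
  seg 1: a=4 b=55/74 c=-21/37 d=139/1998
  seg 2: a=3 b=-29/37 c=13/222 d=-13/1998
S(11/4) = 20211/4736

Δ: Δ0=3/2, Δ1=-1/3, Δ2=-2/3
row 1: diag=10, rhs=-11; c'=3/10, d'=-11/10
row 2: denom=12−3·3/10=111/10; d'=(-2−3·-11/10)/(111/10)=13/111
back: M2=13/111
back: M1=-11/10−3/10·13/111=-42/37
M: M0=0, M1=-42/37, M2=13/111, M3=0
seg 0: a=1, c=M0/2=0, d=(M1−M0)/(6·2)=-7/74, b=Δ0−h0·(2M0+M1)/6=139/74
seg 1: a=4, c=M1/2=-21/37, d=(M2−M1)/(6·3)=139/1998, b=Δ1−h1·(2M1+M2)/6=55/74
seg 2: a=3, c=M2/2=13/222, d=(M3−M2)/(6·3)=-13/1998, b=Δ2−h2·(2M2+M3)/6=-29/37
t_q=11/4 → seg 1, τ=3/4; S=4+55/74·τ+-21/37·τ²+139/1998·τ³=20211/4736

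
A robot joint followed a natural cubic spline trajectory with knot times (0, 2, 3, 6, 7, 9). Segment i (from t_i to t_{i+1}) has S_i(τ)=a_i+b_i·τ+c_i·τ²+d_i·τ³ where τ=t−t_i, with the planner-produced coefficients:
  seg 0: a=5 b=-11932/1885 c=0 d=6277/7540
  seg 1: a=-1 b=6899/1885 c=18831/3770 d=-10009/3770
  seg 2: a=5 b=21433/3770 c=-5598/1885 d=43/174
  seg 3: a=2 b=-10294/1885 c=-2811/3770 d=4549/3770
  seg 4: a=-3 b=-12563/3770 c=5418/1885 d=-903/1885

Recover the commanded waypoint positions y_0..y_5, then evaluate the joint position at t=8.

y_0 = S_0(0) = a_0 = 5
y_1 = S_1(0) = a_1 = -1
y_2 = S_2(0) = a_2 = 5
y_3 = S_3(0) = a_3 = 2
y_4 = S_4(0) = a_4 = -3
y_5 = S_4(2) = -2
t_q=8 is in segment 4 (τ=1); S_4(τ)=-14843/3770

y_0=5 y_1=-1 y_2=5 y_3=2 y_4=-3 y_5=-2
S(8) = -14843/3770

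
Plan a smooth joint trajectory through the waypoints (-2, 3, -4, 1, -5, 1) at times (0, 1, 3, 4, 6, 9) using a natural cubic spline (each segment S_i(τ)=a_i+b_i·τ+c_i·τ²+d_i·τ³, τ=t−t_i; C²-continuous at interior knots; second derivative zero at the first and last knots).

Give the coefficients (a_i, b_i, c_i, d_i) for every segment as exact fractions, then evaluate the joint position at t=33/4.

Δ: Δ0=5, Δ1=-7/2, Δ2=5, Δ3=-3, Δ4=2
row 1: diag=6, rhs=-51; c'=1/3, d'=-17/2
row 2: denom=6−2·1/3=16/3; d'=(51−2·-17/2)/(16/3)=51/4
row 3: denom=6−1·3/16=93/16; d'=(-48−1·51/4)/(93/16)=-324/31
row 4: denom=10−2·32/93=866/93; d'=(30−2·-324/31)/(866/93)=2367/433
back: M4=2367/433
back: M3=-324/31−32/93·2367/433=-5340/433
back: M2=51/4−3/16·-5340/433=6522/433
back: M1=-17/2−1/3·6522/433=-11709/866
M: M0=0, M1=-11709/866, M2=6522/433, M3=-5340/433, M4=2367/433, M5=0
seg 0: a=-2, c=M0/2=0, d=(M1−M0)/(6·1)=-3903/1732, b=Δ0−h0·(2M0+M1)/6=12563/1732
seg 1: a=3, c=M1/2=-11709/1732, d=(M2−M1)/(6·2)=8251/3464, b=Δ1−h1·(2M1+M2)/6=427/866
seg 2: a=-4, c=M2/2=3261/433, d=(M3−M2)/(6·1)=-1977/433, b=Δ2−h2·(2M2+M3)/6=881/433
seg 3: a=1, c=M3/2=-2670/433, d=(M4−M3)/(6·2)=2569/1732, b=Δ3−h3·(2M3+M4)/6=1472/433
seg 4: a=-5, c=M4/2=2367/866, d=(M5−M4)/(6·3)=-263/866, b=Δ4−h4·(2M4+M5)/6=-1501/433
t_q=33/4 → seg 4, τ=9/4; S=-5+-1501/433·τ+2367/866·τ²+-263/866·τ³=-134227/55424

  seg 0: a=-2 b=12563/1732 c=0 d=-3903/1732
  seg 1: a=3 b=427/866 c=-11709/1732 d=8251/3464
  seg 2: a=-4 b=881/433 c=3261/433 d=-1977/433
  seg 3: a=1 b=1472/433 c=-2670/433 d=2569/1732
  seg 4: a=-5 b=-1501/433 c=2367/866 d=-263/866
S(33/4) = -134227/55424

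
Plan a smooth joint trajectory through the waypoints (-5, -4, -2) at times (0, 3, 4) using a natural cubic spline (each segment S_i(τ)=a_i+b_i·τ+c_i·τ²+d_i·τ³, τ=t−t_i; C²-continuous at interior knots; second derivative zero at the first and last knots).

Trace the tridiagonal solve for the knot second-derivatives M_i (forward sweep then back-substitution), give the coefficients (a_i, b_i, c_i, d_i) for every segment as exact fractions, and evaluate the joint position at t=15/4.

  seg 0: a=-5 b=-7/24 c=0 d=5/72
  seg 1: a=-4 b=19/12 c=5/8 d=-5/24
S(15/4) = -1305/512

Δ: Δ0=1/3, Δ1=2
row 1: diag=8, rhs=10; c'=1/8, d'=5/4
back: M1=5/4
M: M0=0, M1=5/4, M2=0
seg 0: a=-5, c=M0/2=0, d=(M1−M0)/(6·3)=5/72, b=Δ0−h0·(2M0+M1)/6=-7/24
seg 1: a=-4, c=M1/2=5/8, d=(M2−M1)/(6·1)=-5/24, b=Δ1−h1·(2M1+M2)/6=19/12
t_q=15/4 → seg 1, τ=3/4; S=-4+19/12·τ+5/8·τ²+-5/24·τ³=-1305/512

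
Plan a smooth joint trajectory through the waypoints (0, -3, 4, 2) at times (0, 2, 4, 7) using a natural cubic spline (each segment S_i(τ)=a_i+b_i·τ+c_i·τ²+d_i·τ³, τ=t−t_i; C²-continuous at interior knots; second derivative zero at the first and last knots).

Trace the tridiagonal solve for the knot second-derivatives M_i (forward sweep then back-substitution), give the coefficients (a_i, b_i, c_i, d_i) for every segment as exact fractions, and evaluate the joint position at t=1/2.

  seg 0: a=0 b=-173/57 c=0 d=175/456
  seg 1: a=-3 b=179/114 c=175/76 d=-305/456
  seg 2: a=4 b=157/57 c=-65/38 d=65/342
S(1/2) = -1787/1216

Δ: Δ0=-3/2, Δ1=7/2, Δ2=-2/3
row 1: diag=8, rhs=30; c'=1/4, d'=15/4
row 2: denom=10−2·1/4=19/2; d'=(-25−2·15/4)/(19/2)=-65/19
back: M2=-65/19
back: M1=15/4−1/4·-65/19=175/38
M: M0=0, M1=175/38, M2=-65/19, M3=0
seg 0: a=0, c=M0/2=0, d=(M1−M0)/(6·2)=175/456, b=Δ0−h0·(2M0+M1)/6=-173/57
seg 1: a=-3, c=M1/2=175/76, d=(M2−M1)/(6·2)=-305/456, b=Δ1−h1·(2M1+M2)/6=179/114
seg 2: a=4, c=M2/2=-65/38, d=(M3−M2)/(6·3)=65/342, b=Δ2−h2·(2M2+M3)/6=157/57
t_q=1/2 → seg 0, τ=1/2; S=0+-173/57·τ+0·τ²+175/456·τ³=-1787/1216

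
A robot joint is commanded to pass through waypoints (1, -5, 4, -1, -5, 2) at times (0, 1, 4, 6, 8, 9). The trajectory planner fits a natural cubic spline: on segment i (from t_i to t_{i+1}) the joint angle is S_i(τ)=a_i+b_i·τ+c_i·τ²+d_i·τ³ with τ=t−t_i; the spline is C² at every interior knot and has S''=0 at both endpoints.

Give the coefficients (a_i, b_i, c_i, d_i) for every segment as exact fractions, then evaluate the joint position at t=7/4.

Δ: Δ0=-6, Δ1=3, Δ2=-5/2, Δ3=-2, Δ4=7
row 1: diag=8, rhs=54; c'=3/8, d'=27/4
row 2: denom=10−3·3/8=71/8; d'=(-33−3·27/4)/(71/8)=-6
row 3: denom=8−2·16/71=536/71; d'=(3−2·-6)/(536/71)=1065/536
row 4: denom=6−2·71/268=733/134; d'=(54−2·1065/536)/(733/134)=13407/1466
back: M4=13407/1466
back: M3=1065/536−71/268·13407/1466=-639/1466
back: M2=-6−16/71·-639/1466=-4326/733
back: M1=27/4−3/8·-4326/733=6570/733
M: M0=0, M1=6570/733, M2=-4326/733, M3=-639/1466, M4=13407/1466, M5=0
seg 0: a=1, c=M0/2=0, d=(M1−M0)/(6·1)=1095/733, b=Δ0−h0·(2M0+M1)/6=-5493/733
seg 1: a=-5, c=M1/2=3285/733, d=(M2−M1)/(6·3)=-1816/2199, b=Δ1−h1·(2M1+M2)/6=-2208/733
seg 2: a=4, c=M2/2=-2163/733, d=(M3−M2)/(6·2)=2671/5864, b=Δ2−h2·(2M2+M3)/6=1158/733
seg 3: a=-1, c=M3/2=-639/2932, d=(M4−M3)/(6·2)=2341/2932, b=Δ3−h3·(2M3+M4)/6=-6975/1466
seg 4: a=-5, c=M4/2=13407/2932, d=(M5−M4)/(6·1)=-4469/2932, b=Δ4−h4·(2M4+M5)/6=5793/1466
t_q=7/4 → seg 1, τ=3/4; S=-5+-2208/733·τ+3285/733·τ²+-1816/2199·τ³=-59657/11728

  seg 0: a=1 b=-5493/733 c=0 d=1095/733
  seg 1: a=-5 b=-2208/733 c=3285/733 d=-1816/2199
  seg 2: a=4 b=1158/733 c=-2163/733 d=2671/5864
  seg 3: a=-1 b=-6975/1466 c=-639/2932 d=2341/2932
  seg 4: a=-5 b=5793/1466 c=13407/2932 d=-4469/2932
S(7/4) = -59657/11728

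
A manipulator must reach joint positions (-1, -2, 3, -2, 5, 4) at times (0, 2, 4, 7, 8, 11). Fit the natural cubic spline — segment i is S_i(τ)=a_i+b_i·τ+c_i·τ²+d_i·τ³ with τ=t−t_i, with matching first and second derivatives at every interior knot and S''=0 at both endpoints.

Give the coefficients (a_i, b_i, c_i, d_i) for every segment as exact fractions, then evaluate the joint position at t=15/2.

Δ: Δ0=-1/2, Δ1=5/2, Δ2=-5/3, Δ3=7, Δ4=-1/3
row 1: diag=8, rhs=18; c'=1/4, d'=9/4
row 2: denom=10−2·1/4=19/2; d'=(-25−2·9/4)/(19/2)=-59/19
row 3: denom=8−3·6/19=134/19; d'=(52−3·-59/19)/(134/19)=1165/134
row 4: denom=8−1·19/134=1053/134; d'=(-44−1·1165/134)/(1053/134)=-7061/1053
back: M4=-7061/1053
back: M3=1165/134−19/134·-7061/1053=10156/1053
back: M2=-59/19−6/19·10156/1053=-2159/351
back: M1=9/4−1/4·-2159/351=2659/702
M: M0=0, M1=2659/702, M2=-2159/351, M3=10156/1053, M4=-7061/1053, M5=0
seg 0: a=-1, c=M0/2=0, d=(M1−M0)/(6·2)=2659/8424, b=Δ0−h0·(2M0+M1)/6=-1856/1053
seg 1: a=-2, c=M1/2=2659/1404, d=(M2−M1)/(6·2)=-6977/8424, b=Δ1−h1·(2M1+M2)/6=4265/2106
seg 2: a=3, c=M2/2=-2159/702, d=(M3−M2)/(6·3)=16633/18954, b=Δ2−h2·(2M2+M3)/6=-356/1053
seg 3: a=-2, c=M3/2=5078/1053, d=(M4−M3)/(6·1)=-1913/702, b=Δ3−h3·(2M3+M4)/6=10325/2106
seg 4: a=5, c=M4/2=-7061/2106, d=(M5−M4)/(6·3)=7061/18954, b=Δ4−h4·(2M4+M5)/6=6710/1053
t_q=15/2 → seg 3, τ=1/2; S=-2+10325/2106·τ+5078/1053·τ²+-1913/702·τ³=22177/16848

  seg 0: a=-1 b=-1856/1053 c=0 d=2659/8424
  seg 1: a=-2 b=4265/2106 c=2659/1404 d=-6977/8424
  seg 2: a=3 b=-356/1053 c=-2159/702 d=16633/18954
  seg 3: a=-2 b=10325/2106 c=5078/1053 d=-1913/702
  seg 4: a=5 b=6710/1053 c=-7061/2106 d=7061/18954
S(15/2) = 22177/16848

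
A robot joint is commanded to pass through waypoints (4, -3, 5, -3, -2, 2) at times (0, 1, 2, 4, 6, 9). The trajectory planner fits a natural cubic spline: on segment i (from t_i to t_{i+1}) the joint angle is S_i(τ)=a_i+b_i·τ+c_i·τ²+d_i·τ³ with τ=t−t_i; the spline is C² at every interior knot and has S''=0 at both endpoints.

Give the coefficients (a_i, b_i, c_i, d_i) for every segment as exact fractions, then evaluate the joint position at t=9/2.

  seg 0: a=4 b=-13766/1191 c=0 d=5429/1191
  seg 1: a=-3 b=2521/1191 c=5429/397 d=-9280/1191
  seg 2: a=5 b=7255/1191 c=-3851/397 d=11087/4764
  seg 3: a=-3 b=-5696/1191 c=3385/794 d=-7727/9528
  seg 4: a=-2 b=6047/2382 c=-957/1588 d=319/4764
S(9/2) = -112477/25408

Δ: Δ0=-7, Δ1=8, Δ2=-4, Δ3=1/2, Δ4=4/3
row 1: diag=4, rhs=90; c'=1/4, d'=45/2
row 2: denom=6−1·1/4=23/4; d'=(-72−1·45/2)/(23/4)=-378/23
row 3: denom=8−2·8/23=168/23; d'=(27−2·-378/23)/(168/23)=459/56
row 4: denom=10−2·23/84=397/42; d'=(5−2·459/56)/(397/42)=-957/794
back: M4=-957/794
back: M3=459/56−23/84·-957/794=3385/397
back: M2=-378/23−8/23·3385/397=-7702/397
back: M1=45/2−1/4·-7702/397=10858/397
M: M0=0, M1=10858/397, M2=-7702/397, M3=3385/397, M4=-957/794, M5=0
seg 0: a=4, c=M0/2=0, d=(M1−M0)/(6·1)=5429/1191, b=Δ0−h0·(2M0+M1)/6=-13766/1191
seg 1: a=-3, c=M1/2=5429/397, d=(M2−M1)/(6·1)=-9280/1191, b=Δ1−h1·(2M1+M2)/6=2521/1191
seg 2: a=5, c=M2/2=-3851/397, d=(M3−M2)/(6·2)=11087/4764, b=Δ2−h2·(2M2+M3)/6=7255/1191
seg 3: a=-3, c=M3/2=3385/794, d=(M4−M3)/(6·2)=-7727/9528, b=Δ3−h3·(2M3+M4)/6=-5696/1191
seg 4: a=-2, c=M4/2=-957/1588, d=(M5−M4)/(6·3)=319/4764, b=Δ4−h4·(2M4+M5)/6=6047/2382
t_q=9/2 → seg 3, τ=1/2; S=-3+-5696/1191·τ+3385/794·τ²+-7727/9528·τ³=-112477/25408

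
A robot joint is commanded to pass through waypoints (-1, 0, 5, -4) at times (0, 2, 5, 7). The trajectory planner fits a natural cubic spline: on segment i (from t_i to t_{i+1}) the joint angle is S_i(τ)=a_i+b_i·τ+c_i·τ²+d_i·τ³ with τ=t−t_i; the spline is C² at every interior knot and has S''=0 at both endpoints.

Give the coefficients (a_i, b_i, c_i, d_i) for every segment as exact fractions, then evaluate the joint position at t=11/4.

  seg 0: a=-1 b=-89/546 c=0 d=181/1092
  seg 1: a=0 b=997/546 c=181/182 d=-22/63
  seg 2: a=5 b=-893/546 c=-391/182 d=391/1092
S(11/4) = 1297/728

Δ: Δ0=1/2, Δ1=5/3, Δ2=-9/2
row 1: diag=10, rhs=7; c'=3/10, d'=7/10
row 2: denom=10−3·3/10=91/10; d'=(-37−3·7/10)/(91/10)=-391/91
back: M2=-391/91
back: M1=7/10−3/10·-391/91=181/91
M: M0=0, M1=181/91, M2=-391/91, M3=0
seg 0: a=-1, c=M0/2=0, d=(M1−M0)/(6·2)=181/1092, b=Δ0−h0·(2M0+M1)/6=-89/546
seg 1: a=0, c=M1/2=181/182, d=(M2−M1)/(6·3)=-22/63, b=Δ1−h1·(2M1+M2)/6=997/546
seg 2: a=5, c=M2/2=-391/182, d=(M3−M2)/(6·2)=391/1092, b=Δ2−h2·(2M2+M3)/6=-893/546
t_q=11/4 → seg 1, τ=3/4; S=0+997/546·τ+181/182·τ²+-22/63·τ³=1297/728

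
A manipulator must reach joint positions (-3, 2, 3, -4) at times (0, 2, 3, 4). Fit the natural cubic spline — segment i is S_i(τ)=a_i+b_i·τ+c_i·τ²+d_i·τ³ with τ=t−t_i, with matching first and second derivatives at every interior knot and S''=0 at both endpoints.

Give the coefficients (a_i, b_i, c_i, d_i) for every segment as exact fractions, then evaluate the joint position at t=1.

Δ: Δ0=5/2, Δ1=1, Δ2=-7
row 1: diag=6, rhs=-9; c'=1/6, d'=-3/2
row 2: denom=4−1·1/6=23/6; d'=(-48−1·-3/2)/(23/6)=-279/23
back: M2=-279/23
back: M1=-3/2−1/6·-279/23=12/23
M: M0=0, M1=12/23, M2=-279/23, M3=0
seg 0: a=-3, c=M0/2=0, d=(M1−M0)/(6·2)=1/23, b=Δ0−h0·(2M0+M1)/6=107/46
seg 1: a=2, c=M1/2=6/23, d=(M2−M1)/(6·1)=-97/46, b=Δ1−h1·(2M1+M2)/6=131/46
seg 2: a=3, c=M2/2=-279/46, d=(M3−M2)/(6·1)=93/46, b=Δ2−h2·(2M2+M3)/6=-68/23
t_q=1 → seg 0, τ=1; S=-3+107/46·τ+0·τ²+1/23·τ³=-29/46

  seg 0: a=-3 b=107/46 c=0 d=1/23
  seg 1: a=2 b=131/46 c=6/23 d=-97/46
  seg 2: a=3 b=-68/23 c=-279/46 d=93/46
S(1) = -29/46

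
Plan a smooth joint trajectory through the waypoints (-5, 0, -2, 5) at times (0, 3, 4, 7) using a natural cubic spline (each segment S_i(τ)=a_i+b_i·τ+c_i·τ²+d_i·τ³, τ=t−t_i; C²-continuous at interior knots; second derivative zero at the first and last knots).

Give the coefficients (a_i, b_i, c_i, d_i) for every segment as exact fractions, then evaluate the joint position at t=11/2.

Δ: Δ0=5/3, Δ1=-2, Δ2=7/3
row 1: diag=8, rhs=-22; c'=1/8, d'=-11/4
row 2: denom=8−1·1/8=63/8; d'=(26−1·-11/4)/(63/8)=230/63
back: M2=230/63
back: M1=-11/4−1/8·230/63=-202/63
M: M0=0, M1=-202/63, M2=230/63, M3=0
seg 0: a=-5, c=M0/2=0, d=(M1−M0)/(6·3)=-101/567, b=Δ0−h0·(2M0+M1)/6=206/63
seg 1: a=0, c=M1/2=-101/63, d=(M2−M1)/(6·1)=8/7, b=Δ1−h1·(2M1+M2)/6=-97/63
seg 2: a=-2, c=M2/2=115/63, d=(M3−M2)/(6·3)=-115/567, b=Δ2−h2·(2M2+M3)/6=-83/63
t_q=11/2 → seg 2, τ=3/2; S=-2+-83/63·τ+115/63·τ²+-115/567·τ³=-31/56

  seg 0: a=-5 b=206/63 c=0 d=-101/567
  seg 1: a=0 b=-97/63 c=-101/63 d=8/7
  seg 2: a=-2 b=-83/63 c=115/63 d=-115/567
S(11/2) = -31/56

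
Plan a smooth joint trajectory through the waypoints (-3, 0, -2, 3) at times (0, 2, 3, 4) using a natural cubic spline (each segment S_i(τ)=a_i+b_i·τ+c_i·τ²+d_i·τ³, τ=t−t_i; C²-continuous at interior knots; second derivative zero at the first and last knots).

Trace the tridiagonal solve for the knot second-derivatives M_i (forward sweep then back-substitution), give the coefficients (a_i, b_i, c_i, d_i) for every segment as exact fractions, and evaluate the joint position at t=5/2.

  seg 0: a=-3 b=153/46 c=0 d=-21/46
  seg 1: a=0 b=-99/46 c=-63/23 d=133/46
  seg 2: a=-2 b=24/23 c=273/46 d=-91/46
S(5/2) = -515/368

Δ: Δ0=3/2, Δ1=-2, Δ2=5
row 1: diag=6, rhs=-21; c'=1/6, d'=-7/2
row 2: denom=4−1·1/6=23/6; d'=(42−1·-7/2)/(23/6)=273/23
back: M2=273/23
back: M1=-7/2−1/6·273/23=-126/23
M: M0=0, M1=-126/23, M2=273/23, M3=0
seg 0: a=-3, c=M0/2=0, d=(M1−M0)/(6·2)=-21/46, b=Δ0−h0·(2M0+M1)/6=153/46
seg 1: a=0, c=M1/2=-63/23, d=(M2−M1)/(6·1)=133/46, b=Δ1−h1·(2M1+M2)/6=-99/46
seg 2: a=-2, c=M2/2=273/46, d=(M3−M2)/(6·1)=-91/46, b=Δ2−h2·(2M2+M3)/6=24/23
t_q=5/2 → seg 1, τ=1/2; S=0+-99/46·τ+-63/23·τ²+133/46·τ³=-515/368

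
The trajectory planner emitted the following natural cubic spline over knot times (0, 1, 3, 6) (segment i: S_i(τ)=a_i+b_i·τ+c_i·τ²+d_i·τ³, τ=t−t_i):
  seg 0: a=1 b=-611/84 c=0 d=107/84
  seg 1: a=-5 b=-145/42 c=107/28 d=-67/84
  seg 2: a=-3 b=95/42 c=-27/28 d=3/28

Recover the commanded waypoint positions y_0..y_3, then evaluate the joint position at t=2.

y_0 = S_0(0) = a_0 = 1
y_1 = S_1(0) = a_1 = -5
y_2 = S_2(0) = a_2 = -3
y_3 = S_2(3) = -2
t_q=2 is in segment 1 (τ=1); S_1(τ)=-38/7

y_0=1 y_1=-5 y_2=-3 y_3=-2
S(2) = -38/7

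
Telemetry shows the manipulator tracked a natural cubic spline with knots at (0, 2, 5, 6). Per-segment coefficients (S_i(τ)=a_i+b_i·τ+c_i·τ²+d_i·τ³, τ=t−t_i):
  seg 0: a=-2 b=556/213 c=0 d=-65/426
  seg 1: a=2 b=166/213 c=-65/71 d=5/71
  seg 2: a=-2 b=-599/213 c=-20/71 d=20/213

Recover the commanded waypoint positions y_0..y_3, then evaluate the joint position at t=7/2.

y_0 = S_0(0) = a_0 = -2
y_1 = S_1(0) = a_1 = 2
y_2 = S_2(0) = a_2 = -2
y_3 = S_2(1) = -5
t_q=7/2 is in segment 1 (τ=3/2); S_1(τ)=765/568

y_0=-2 y_1=2 y_2=-2 y_3=-5
S(7/2) = 765/568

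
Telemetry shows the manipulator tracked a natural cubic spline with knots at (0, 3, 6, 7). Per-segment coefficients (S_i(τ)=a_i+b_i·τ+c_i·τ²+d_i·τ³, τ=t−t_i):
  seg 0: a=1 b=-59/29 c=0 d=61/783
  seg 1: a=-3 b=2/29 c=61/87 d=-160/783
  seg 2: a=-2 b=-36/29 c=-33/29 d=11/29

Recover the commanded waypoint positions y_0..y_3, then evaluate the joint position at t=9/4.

y_0=1 y_1=-3 y_2=-2 y_3=-4
S(9/4) = -4993/1856

y_0 = S_0(0) = a_0 = 1
y_1 = S_1(0) = a_1 = -3
y_2 = S_2(0) = a_2 = -2
y_3 = S_2(1) = -4
t_q=9/4 is in segment 0 (τ=9/4); S_0(τ)=-4993/1856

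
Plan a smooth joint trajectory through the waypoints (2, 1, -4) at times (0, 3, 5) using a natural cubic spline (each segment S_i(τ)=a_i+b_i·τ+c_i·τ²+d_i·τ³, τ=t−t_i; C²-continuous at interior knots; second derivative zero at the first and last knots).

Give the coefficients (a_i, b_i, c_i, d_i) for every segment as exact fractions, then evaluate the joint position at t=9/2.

Δ: Δ0=-1/3, Δ1=-5/2
row 1: diag=10, rhs=-13; c'=1/5, d'=-13/10
back: M1=-13/10
M: M0=0, M1=-13/10, M2=0
seg 0: a=2, c=M0/2=0, d=(M1−M0)/(6·3)=-13/180, b=Δ0−h0·(2M0+M1)/6=19/60
seg 1: a=1, c=M1/2=-13/20, d=(M2−M1)/(6·2)=13/120, b=Δ1−h1·(2M1+M2)/6=-49/30
t_q=9/2 → seg 1, τ=3/2; S=1+-49/30·τ+-13/20·τ²+13/120·τ³=-163/64

  seg 0: a=2 b=19/60 c=0 d=-13/180
  seg 1: a=1 b=-49/30 c=-13/20 d=13/120
S(9/2) = -163/64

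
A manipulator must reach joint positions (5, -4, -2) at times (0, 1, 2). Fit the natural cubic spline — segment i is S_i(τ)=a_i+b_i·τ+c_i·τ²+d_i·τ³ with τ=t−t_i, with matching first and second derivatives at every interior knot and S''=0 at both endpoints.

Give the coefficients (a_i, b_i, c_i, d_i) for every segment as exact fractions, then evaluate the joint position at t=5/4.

  seg 0: a=5 b=-47/4 c=0 d=11/4
  seg 1: a=-4 b=-7/2 c=33/4 d=-11/4
S(5/4) = -1127/256

Δ: Δ0=-9, Δ1=2
row 1: diag=4, rhs=66; c'=1/4, d'=33/2
back: M1=33/2
M: M0=0, M1=33/2, M2=0
seg 0: a=5, c=M0/2=0, d=(M1−M0)/(6·1)=11/4, b=Δ0−h0·(2M0+M1)/6=-47/4
seg 1: a=-4, c=M1/2=33/4, d=(M2−M1)/(6·1)=-11/4, b=Δ1−h1·(2M1+M2)/6=-7/2
t_q=5/4 → seg 1, τ=1/4; S=-4+-7/2·τ+33/4·τ²+-11/4·τ³=-1127/256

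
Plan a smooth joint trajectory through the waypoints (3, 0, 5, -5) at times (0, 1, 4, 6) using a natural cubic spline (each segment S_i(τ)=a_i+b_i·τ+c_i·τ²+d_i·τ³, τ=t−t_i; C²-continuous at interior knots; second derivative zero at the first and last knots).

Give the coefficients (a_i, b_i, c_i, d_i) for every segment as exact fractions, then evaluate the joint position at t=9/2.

  seg 0: a=3 b=-839/213 c=0 d=200/213
  seg 1: a=0 b=-239/213 c=200/71 d=-134/213
  seg 2: a=5 b=-257/213 c=-202/71 d=101/213
S(9/2) = 2127/568

Δ: Δ0=-3, Δ1=5/3, Δ2=-5
row 1: diag=8, rhs=28; c'=3/8, d'=7/2
row 2: denom=10−3·3/8=71/8; d'=(-40−3·7/2)/(71/8)=-404/71
back: M2=-404/71
back: M1=7/2−3/8·-404/71=400/71
M: M0=0, M1=400/71, M2=-404/71, M3=0
seg 0: a=3, c=M0/2=0, d=(M1−M0)/(6·1)=200/213, b=Δ0−h0·(2M0+M1)/6=-839/213
seg 1: a=0, c=M1/2=200/71, d=(M2−M1)/(6·3)=-134/213, b=Δ1−h1·(2M1+M2)/6=-239/213
seg 2: a=5, c=M2/2=-202/71, d=(M3−M2)/(6·2)=101/213, b=Δ2−h2·(2M2+M3)/6=-257/213
t_q=9/2 → seg 2, τ=1/2; S=5+-257/213·τ+-202/71·τ²+101/213·τ³=2127/568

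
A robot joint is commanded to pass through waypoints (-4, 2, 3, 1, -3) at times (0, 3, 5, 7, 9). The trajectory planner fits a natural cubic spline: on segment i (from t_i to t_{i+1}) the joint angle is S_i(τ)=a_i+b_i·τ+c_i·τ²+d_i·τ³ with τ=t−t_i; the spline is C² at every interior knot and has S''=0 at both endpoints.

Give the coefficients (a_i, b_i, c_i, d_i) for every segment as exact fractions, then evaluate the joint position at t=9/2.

  seg 0: a=-4 b=673/284 c=0 d=-35/852
  seg 1: a=2 b=179/142 c=-105/284 d=-3/568
  seg 2: a=3 b=-20/71 c=-57/142 d=3/142
  seg 3: a=1 b=-116/71 c=-39/142 d=13/284
S(9/2) = 13819/4544

Δ: Δ0=2, Δ1=1/2, Δ2=-1, Δ3=-2
row 1: diag=10, rhs=-9; c'=1/5, d'=-9/10
row 2: denom=8−2·1/5=38/5; d'=(-9−2·-9/10)/(38/5)=-18/19
row 3: denom=8−2·5/19=142/19; d'=(-6−2·-18/19)/(142/19)=-39/71
back: M3=-39/71
back: M2=-18/19−5/19·-39/71=-57/71
back: M1=-9/10−1/5·-57/71=-105/142
M: M0=0, M1=-105/142, M2=-57/71, M3=-39/71, M4=0
seg 0: a=-4, c=M0/2=0, d=(M1−M0)/(6·3)=-35/852, b=Δ0−h0·(2M0+M1)/6=673/284
seg 1: a=2, c=M1/2=-105/284, d=(M2−M1)/(6·2)=-3/568, b=Δ1−h1·(2M1+M2)/6=179/142
seg 2: a=3, c=M2/2=-57/142, d=(M3−M2)/(6·2)=3/142, b=Δ2−h2·(2M2+M3)/6=-20/71
seg 3: a=1, c=M3/2=-39/142, d=(M4−M3)/(6·2)=13/284, b=Δ3−h3·(2M3+M4)/6=-116/71
t_q=9/2 → seg 1, τ=3/2; S=2+179/142·τ+-105/284·τ²+-3/568·τ³=13819/4544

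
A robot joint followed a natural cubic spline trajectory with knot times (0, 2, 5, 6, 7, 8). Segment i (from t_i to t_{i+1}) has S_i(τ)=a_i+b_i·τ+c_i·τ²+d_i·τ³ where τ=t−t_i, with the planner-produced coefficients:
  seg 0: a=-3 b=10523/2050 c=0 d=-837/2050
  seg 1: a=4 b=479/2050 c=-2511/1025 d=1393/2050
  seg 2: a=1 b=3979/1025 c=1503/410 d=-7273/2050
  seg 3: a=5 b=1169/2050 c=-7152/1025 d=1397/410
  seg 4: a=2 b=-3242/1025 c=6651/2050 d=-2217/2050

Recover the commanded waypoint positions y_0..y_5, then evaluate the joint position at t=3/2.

y_0=-3 y_1=4 y_2=1 y_3=5 y_4=2 y_5=1
S(3/2) = 54477/16400

y_0 = S_0(0) = a_0 = -3
y_1 = S_1(0) = a_1 = 4
y_2 = S_2(0) = a_2 = 1
y_3 = S_3(0) = a_3 = 5
y_4 = S_4(0) = a_4 = 2
y_5 = S_4(1) = 1
t_q=3/2 is in segment 0 (τ=3/2); S_0(τ)=54477/16400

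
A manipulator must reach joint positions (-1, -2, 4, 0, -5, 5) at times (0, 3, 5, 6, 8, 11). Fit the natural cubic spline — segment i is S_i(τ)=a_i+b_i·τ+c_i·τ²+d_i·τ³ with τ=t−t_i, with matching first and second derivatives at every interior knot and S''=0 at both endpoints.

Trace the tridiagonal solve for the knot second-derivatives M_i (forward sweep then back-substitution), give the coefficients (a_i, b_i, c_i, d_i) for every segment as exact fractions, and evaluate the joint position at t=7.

  seg 0: a=-1 b=-151/69 c=0 d=128/621
  seg 1: a=-2 b=233/69 c=128/69 d=-47/46
  seg 2: a=4 b=-101/69 c=-295/69 d=40/23
  seg 3: a=0 b=-331/69 c=65/69 d=19/184
  seg 4: a=-5 b=29/138 c=431/276 d=-431/2484
S(7) = -2071/552

Δ: Δ0=-1/3, Δ1=3, Δ2=-4, Δ3=-5/2, Δ4=10/3
row 1: diag=10, rhs=20; c'=1/5, d'=2
row 2: denom=6−2·1/5=28/5; d'=(-42−2·2)/(28/5)=-115/14
row 3: denom=6−1·5/28=163/28; d'=(9−1·-115/14)/(163/28)=482/163
row 4: denom=10−2·56/163=1518/163; d'=(35−2·482/163)/(1518/163)=431/138
back: M4=431/138
back: M3=482/163−56/163·431/138=130/69
back: M2=-115/14−5/28·130/69=-590/69
back: M1=2−1/5·-590/69=256/69
M: M0=0, M1=256/69, M2=-590/69, M3=130/69, M4=431/138, M5=0
seg 0: a=-1, c=M0/2=0, d=(M1−M0)/(6·3)=128/621, b=Δ0−h0·(2M0+M1)/6=-151/69
seg 1: a=-2, c=M1/2=128/69, d=(M2−M1)/(6·2)=-47/46, b=Δ1−h1·(2M1+M2)/6=233/69
seg 2: a=4, c=M2/2=-295/69, d=(M3−M2)/(6·1)=40/23, b=Δ2−h2·(2M2+M3)/6=-101/69
seg 3: a=0, c=M3/2=65/69, d=(M4−M3)/(6·2)=19/184, b=Δ3−h3·(2M3+M4)/6=-331/69
seg 4: a=-5, c=M4/2=431/276, d=(M5−M4)/(6·3)=-431/2484, b=Δ4−h4·(2M4+M5)/6=29/138
t_q=7 → seg 3, τ=1; S=0+-331/69·τ+65/69·τ²+19/184·τ³=-2071/552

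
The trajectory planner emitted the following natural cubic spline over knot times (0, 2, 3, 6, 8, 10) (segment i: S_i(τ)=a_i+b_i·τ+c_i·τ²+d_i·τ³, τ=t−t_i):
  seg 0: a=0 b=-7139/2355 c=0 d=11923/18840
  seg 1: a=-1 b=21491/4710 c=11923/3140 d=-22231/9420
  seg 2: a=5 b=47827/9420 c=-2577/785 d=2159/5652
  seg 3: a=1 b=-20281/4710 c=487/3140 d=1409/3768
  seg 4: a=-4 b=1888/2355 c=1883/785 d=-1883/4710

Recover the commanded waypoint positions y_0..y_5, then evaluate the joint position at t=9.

y_0 = S_0(0) = a_0 = 0
y_1 = S_1(0) = a_1 = -1
y_2 = S_2(0) = a_2 = 5
y_3 = S_3(0) = a_3 = 1
y_4 = S_4(0) = a_4 = -4
y_5 = S_4(2) = 4
t_q=9 is in segment 4 (τ=1); S_4(τ)=-1883/1570

y_0=0 y_1=-1 y_2=5 y_3=1 y_4=-4 y_5=4
S(9) = -1883/1570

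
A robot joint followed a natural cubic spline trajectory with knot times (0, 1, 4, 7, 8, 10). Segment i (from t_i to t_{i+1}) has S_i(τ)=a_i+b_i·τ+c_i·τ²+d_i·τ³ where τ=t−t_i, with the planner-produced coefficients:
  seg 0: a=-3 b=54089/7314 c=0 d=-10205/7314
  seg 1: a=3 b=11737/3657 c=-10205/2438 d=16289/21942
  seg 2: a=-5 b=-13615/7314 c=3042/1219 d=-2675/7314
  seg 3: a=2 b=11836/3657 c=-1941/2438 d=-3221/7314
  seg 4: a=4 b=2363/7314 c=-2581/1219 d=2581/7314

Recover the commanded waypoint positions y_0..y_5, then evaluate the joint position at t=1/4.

y_0=-3 y_1=3 y_2=-5 y_3=2 y_4=4 y_5=-1
S(1/4) = -183023/156032

y_0 = S_0(0) = a_0 = -3
y_1 = S_1(0) = a_1 = 3
y_2 = S_2(0) = a_2 = -5
y_3 = S_3(0) = a_3 = 2
y_4 = S_4(0) = a_4 = 4
y_5 = S_4(2) = -1
t_q=1/4 is in segment 0 (τ=1/4); S_0(τ)=-183023/156032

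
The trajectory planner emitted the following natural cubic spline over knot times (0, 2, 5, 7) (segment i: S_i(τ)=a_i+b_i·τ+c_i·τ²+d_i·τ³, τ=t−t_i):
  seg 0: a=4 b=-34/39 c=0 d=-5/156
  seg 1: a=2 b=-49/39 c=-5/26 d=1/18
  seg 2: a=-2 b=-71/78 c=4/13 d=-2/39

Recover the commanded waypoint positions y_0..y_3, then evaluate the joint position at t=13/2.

y_0=4 y_1=2 y_2=-2 y_3=-3
S(13/2) = -37/13

y_0 = S_0(0) = a_0 = 4
y_1 = S_1(0) = a_1 = 2
y_2 = S_2(0) = a_2 = -2
y_3 = S_2(2) = -3
t_q=13/2 is in segment 2 (τ=3/2); S_2(τ)=-37/13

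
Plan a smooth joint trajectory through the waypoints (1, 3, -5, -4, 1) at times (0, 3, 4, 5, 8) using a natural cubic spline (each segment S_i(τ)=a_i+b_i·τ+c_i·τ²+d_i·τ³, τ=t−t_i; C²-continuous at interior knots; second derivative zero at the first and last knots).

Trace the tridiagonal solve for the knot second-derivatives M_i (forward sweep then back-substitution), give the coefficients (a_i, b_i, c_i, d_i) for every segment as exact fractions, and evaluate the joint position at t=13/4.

Δ: Δ0=2/3, Δ1=-8, Δ2=1, Δ3=5/3
row 1: diag=8, rhs=-52; c'=1/8, d'=-13/2
row 2: denom=4−1·1/8=31/8; d'=(54−1·-13/2)/(31/8)=484/31
row 3: denom=8−1·8/31=240/31; d'=(4−1·484/31)/(240/31)=-3/2
back: M3=-3/2
back: M2=484/31−8/31·-3/2=16
back: M1=-13/2−1/8·16=-17/2
M: M0=0, M1=-17/2, M2=16, M3=-3/2, M4=0
seg 0: a=1, c=M0/2=0, d=(M1−M0)/(6·3)=-17/36, b=Δ0−h0·(2M0+M1)/6=59/12
seg 1: a=3, c=M1/2=-17/4, d=(M2−M1)/(6·1)=49/12, b=Δ1−h1·(2M1+M2)/6=-47/6
seg 2: a=-5, c=M2/2=8, d=(M3−M2)/(6·1)=-35/12, b=Δ2−h2·(2M2+M3)/6=-49/12
seg 3: a=-4, c=M3/2=-3/4, d=(M4−M3)/(6·3)=1/12, b=Δ3−h3·(2M3+M4)/6=19/6
t_q=13/4 → seg 1, τ=1/4; S=3+-47/6·τ+-17/4·τ²+49/12·τ³=215/256

  seg 0: a=1 b=59/12 c=0 d=-17/36
  seg 1: a=3 b=-47/6 c=-17/4 d=49/12
  seg 2: a=-5 b=-49/12 c=8 d=-35/12
  seg 3: a=-4 b=19/6 c=-3/4 d=1/12
S(13/4) = 215/256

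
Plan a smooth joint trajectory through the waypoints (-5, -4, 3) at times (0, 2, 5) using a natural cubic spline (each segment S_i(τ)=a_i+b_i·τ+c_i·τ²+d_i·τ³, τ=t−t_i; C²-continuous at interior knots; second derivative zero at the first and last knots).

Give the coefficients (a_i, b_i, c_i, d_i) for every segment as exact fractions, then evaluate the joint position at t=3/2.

  seg 0: a=-5 b=2/15 c=0 d=11/120
  seg 1: a=-4 b=37/30 c=11/20 d=-11/180
S(3/2) = -1437/320

Δ: Δ0=1/2, Δ1=7/3
row 1: diag=10, rhs=11; c'=3/10, d'=11/10
back: M1=11/10
M: M0=0, M1=11/10, M2=0
seg 0: a=-5, c=M0/2=0, d=(M1−M0)/(6·2)=11/120, b=Δ0−h0·(2M0+M1)/6=2/15
seg 1: a=-4, c=M1/2=11/20, d=(M2−M1)/(6·3)=-11/180, b=Δ1−h1·(2M1+M2)/6=37/30
t_q=3/2 → seg 0, τ=3/2; S=-5+2/15·τ+0·τ²+11/120·τ³=-1437/320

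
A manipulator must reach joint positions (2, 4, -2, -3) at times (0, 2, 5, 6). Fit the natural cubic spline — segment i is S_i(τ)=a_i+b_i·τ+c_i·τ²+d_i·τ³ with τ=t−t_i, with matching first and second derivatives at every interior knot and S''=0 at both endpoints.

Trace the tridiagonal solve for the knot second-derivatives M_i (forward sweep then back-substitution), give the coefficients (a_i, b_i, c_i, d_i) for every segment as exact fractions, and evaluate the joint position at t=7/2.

Δ: Δ0=1, Δ1=-2, Δ2=-1
row 1: diag=10, rhs=-18; c'=3/10, d'=-9/5
row 2: denom=8−3·3/10=71/10; d'=(6−3·-9/5)/(71/10)=114/71
back: M2=114/71
back: M1=-9/5−3/10·114/71=-162/71
M: M0=0, M1=-162/71, M2=114/71, M3=0
seg 0: a=2, c=M0/2=0, d=(M1−M0)/(6·2)=-27/142, b=Δ0−h0·(2M0+M1)/6=125/71
seg 1: a=4, c=M1/2=-81/71, d=(M2−M1)/(6·3)=46/213, b=Δ1−h1·(2M1+M2)/6=-37/71
seg 2: a=-2, c=M2/2=57/71, d=(M3−M2)/(6·1)=-19/71, b=Δ2−h2·(2M2+M3)/6=-109/71
t_q=7/2 → seg 1, τ=3/2; S=4+-37/71·τ+-81/71·τ²+46/213·τ³=98/71

  seg 0: a=2 b=125/71 c=0 d=-27/142
  seg 1: a=4 b=-37/71 c=-81/71 d=46/213
  seg 2: a=-2 b=-109/71 c=57/71 d=-19/71
S(7/2) = 98/71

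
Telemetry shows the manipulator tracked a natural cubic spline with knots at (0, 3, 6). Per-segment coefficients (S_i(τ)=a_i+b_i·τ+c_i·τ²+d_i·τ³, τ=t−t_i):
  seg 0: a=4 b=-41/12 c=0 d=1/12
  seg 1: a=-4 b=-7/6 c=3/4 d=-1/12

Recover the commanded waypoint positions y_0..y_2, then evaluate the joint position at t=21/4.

y_0 = S_0(0) = a_0 = 4
y_1 = S_1(0) = a_1 = -4
y_2 = S_1(3) = -3
t_q=21/4 is in segment 1 (τ=9/4); S_1(τ)=-967/256

y_0=4 y_1=-4 y_2=-3
S(21/4) = -967/256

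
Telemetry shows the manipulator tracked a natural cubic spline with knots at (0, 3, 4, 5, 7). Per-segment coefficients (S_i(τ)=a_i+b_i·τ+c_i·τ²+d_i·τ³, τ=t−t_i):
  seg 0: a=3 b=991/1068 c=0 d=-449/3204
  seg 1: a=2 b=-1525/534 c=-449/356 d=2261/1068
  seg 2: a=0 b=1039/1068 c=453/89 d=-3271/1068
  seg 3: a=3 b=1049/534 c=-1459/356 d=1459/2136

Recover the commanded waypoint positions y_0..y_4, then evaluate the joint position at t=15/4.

y_0=3 y_1=2 y_2=0 y_3=3 y_4=-4
S(15/4) = 953/22784

y_0 = S_0(0) = a_0 = 3
y_1 = S_1(0) = a_1 = 2
y_2 = S_2(0) = a_2 = 0
y_3 = S_3(0) = a_3 = 3
y_4 = S_3(2) = -4
t_q=15/4 is in segment 1 (τ=3/4); S_1(τ)=953/22784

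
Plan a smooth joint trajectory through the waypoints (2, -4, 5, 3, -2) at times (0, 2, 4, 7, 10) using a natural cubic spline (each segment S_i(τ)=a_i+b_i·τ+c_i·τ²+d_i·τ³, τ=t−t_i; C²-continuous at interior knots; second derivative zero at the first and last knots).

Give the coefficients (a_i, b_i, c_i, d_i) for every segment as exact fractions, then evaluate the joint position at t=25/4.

Δ: Δ0=-3, Δ1=9/2, Δ2=-2/3, Δ3=-5/3
row 1: diag=8, rhs=45; c'=1/4, d'=45/8
row 2: denom=10−2·1/4=19/2; d'=(-31−2·45/8)/(19/2)=-169/38
row 3: denom=12−3·6/19=210/19; d'=(-6−3·-169/38)/(210/19)=93/140
back: M3=93/140
back: M2=-169/38−6/19·93/140=-163/35
back: M1=45/8−1/4·-163/35=1901/280
M: M0=0, M1=1901/280, M2=-163/35, M3=93/140, M4=0
seg 0: a=2, c=M0/2=0, d=(M1−M0)/(6·2)=1901/3360, b=Δ0−h0·(2M0+M1)/6=-4421/840
seg 1: a=-4, c=M1/2=1901/560, d=(M2−M1)/(6·2)=-641/672, b=Δ1−h1·(2M1+M2)/6=641/420
seg 2: a=5, c=M2/2=-163/70, d=(M3−M2)/(6·3)=149/504, b=Δ2−h2·(2M2+M3)/6=439/120
seg 3: a=3, c=M3/2=93/280, d=(M4−M3)/(6·3)=-31/840, b=Δ3−h3·(2M3+M4)/6=-979/420
t_q=25/4 → seg 2, τ=9/4; S=5+439/120·τ+-163/70·τ²+149/504·τ³=86201/17920

  seg 0: a=2 b=-4421/840 c=0 d=1901/3360
  seg 1: a=-4 b=641/420 c=1901/560 d=-641/672
  seg 2: a=5 b=439/120 c=-163/70 d=149/504
  seg 3: a=3 b=-979/420 c=93/280 d=-31/840
S(25/4) = 86201/17920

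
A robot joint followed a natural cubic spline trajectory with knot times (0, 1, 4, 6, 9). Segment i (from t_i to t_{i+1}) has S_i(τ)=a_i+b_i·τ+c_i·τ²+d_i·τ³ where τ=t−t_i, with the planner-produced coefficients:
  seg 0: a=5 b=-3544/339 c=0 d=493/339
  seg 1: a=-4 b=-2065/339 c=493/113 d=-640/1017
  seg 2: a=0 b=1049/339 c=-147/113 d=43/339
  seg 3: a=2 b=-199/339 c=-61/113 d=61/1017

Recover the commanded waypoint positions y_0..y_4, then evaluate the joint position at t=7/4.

y_0=5 y_1=-4 y_2=0 y_3=2 y_4=-3
S(7/4) = -11535/1808

y_0 = S_0(0) = a_0 = 5
y_1 = S_1(0) = a_1 = -4
y_2 = S_2(0) = a_2 = 0
y_3 = S_3(0) = a_3 = 2
y_4 = S_3(3) = -3
t_q=7/4 is in segment 1 (τ=3/4); S_1(τ)=-11535/1808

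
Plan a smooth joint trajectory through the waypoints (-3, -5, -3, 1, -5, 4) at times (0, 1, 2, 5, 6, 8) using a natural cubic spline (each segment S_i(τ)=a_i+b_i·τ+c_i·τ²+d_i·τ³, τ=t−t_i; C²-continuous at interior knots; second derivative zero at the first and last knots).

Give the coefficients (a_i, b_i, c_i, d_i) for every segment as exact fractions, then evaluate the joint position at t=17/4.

Δ: Δ0=-2, Δ1=2, Δ2=4/3, Δ3=-6, Δ4=9/2
row 1: diag=4, rhs=24; c'=1/4, d'=6
row 2: denom=8−1·1/4=31/4; d'=(-4−1·6)/(31/4)=-40/31
row 3: denom=8−3·12/31=212/31; d'=(-44−3·-40/31)/(212/31)=-311/53
row 4: denom=6−1·31/212=1241/212; d'=(63−1·-311/53)/(1241/212)=200/17
back: M4=200/17
back: M3=-311/53−31/212·200/17=-129/17
back: M2=-40/31−12/31·-129/17=28/17
back: M1=6−1/4·28/17=95/17
M: M0=0, M1=95/17, M2=28/17, M3=-129/17, M4=200/17, M5=0
seg 0: a=-3, c=M0/2=0, d=(M1−M0)/(6·1)=95/102, b=Δ0−h0·(2M0+M1)/6=-299/102
seg 1: a=-5, c=M1/2=95/34, d=(M2−M1)/(6·1)=-67/102, b=Δ1−h1·(2M1+M2)/6=-7/51
seg 2: a=-3, c=M2/2=14/17, d=(M3−M2)/(6·3)=-157/306, b=Δ2−h2·(2M2+M3)/6=355/102
seg 3: a=1, c=M3/2=-129/34, d=(M4−M3)/(6·1)=329/102, b=Δ3−h3·(2M3+M4)/6=-277/51
seg 4: a=-5, c=M4/2=100/17, d=(M5−M4)/(6·2)=-50/51, b=Δ4−h4·(2M4+M5)/6=-341/102
t_q=17/4 → seg 2, τ=9/4; S=-3+355/102·τ+14/17·τ²+-157/306·τ³=6867/2176

  seg 0: a=-3 b=-299/102 c=0 d=95/102
  seg 1: a=-5 b=-7/51 c=95/34 d=-67/102
  seg 2: a=-3 b=355/102 c=14/17 d=-157/306
  seg 3: a=1 b=-277/51 c=-129/34 d=329/102
  seg 4: a=-5 b=-341/102 c=100/17 d=-50/51
S(17/4) = 6867/2176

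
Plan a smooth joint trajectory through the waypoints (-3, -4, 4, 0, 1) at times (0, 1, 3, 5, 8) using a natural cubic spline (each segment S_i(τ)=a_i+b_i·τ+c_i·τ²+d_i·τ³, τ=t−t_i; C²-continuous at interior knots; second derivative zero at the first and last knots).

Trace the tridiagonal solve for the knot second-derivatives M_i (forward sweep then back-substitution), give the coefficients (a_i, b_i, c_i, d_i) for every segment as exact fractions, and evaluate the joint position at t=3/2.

  seg 0: a=-3 b=-347/156 c=0 d=191/156
  seg 1: a=-4 b=113/78 c=191/52 d=-187/156
  seg 2: a=4 b=137/78 c=-183/52 d=32/39
  seg 3: a=0 b=-193/78 c=73/52 d=-73/468
S(3/2) = -1043/416

Δ: Δ0=-1, Δ1=4, Δ2=-2, Δ3=1/3
row 1: diag=6, rhs=30; c'=1/3, d'=5
row 2: denom=8−2·1/3=22/3; d'=(-36−2·5)/(22/3)=-69/11
row 3: denom=10−2·3/11=104/11; d'=(14−2·-69/11)/(104/11)=73/26
back: M3=73/26
back: M2=-69/11−3/11·73/26=-183/26
back: M1=5−1/3·-183/26=191/26
M: M0=0, M1=191/26, M2=-183/26, M3=73/26, M4=0
seg 0: a=-3, c=M0/2=0, d=(M1−M0)/(6·1)=191/156, b=Δ0−h0·(2M0+M1)/6=-347/156
seg 1: a=-4, c=M1/2=191/52, d=(M2−M1)/(6·2)=-187/156, b=Δ1−h1·(2M1+M2)/6=113/78
seg 2: a=4, c=M2/2=-183/52, d=(M3−M2)/(6·2)=32/39, b=Δ2−h2·(2M2+M3)/6=137/78
seg 3: a=0, c=M3/2=73/52, d=(M4−M3)/(6·3)=-73/468, b=Δ3−h3·(2M3+M4)/6=-193/78
t_q=3/2 → seg 1, τ=1/2; S=-4+113/78·τ+191/52·τ²+-187/156·τ³=-1043/416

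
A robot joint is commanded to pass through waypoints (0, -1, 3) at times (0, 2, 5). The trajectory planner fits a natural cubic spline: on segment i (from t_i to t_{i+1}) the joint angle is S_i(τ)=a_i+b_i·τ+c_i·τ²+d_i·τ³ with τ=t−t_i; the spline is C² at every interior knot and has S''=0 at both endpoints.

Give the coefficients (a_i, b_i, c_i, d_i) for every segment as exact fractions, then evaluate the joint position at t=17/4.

Δ: Δ0=-1/2, Δ1=4/3
row 1: diag=10, rhs=11; c'=3/10, d'=11/10
back: M1=11/10
M: M0=0, M1=11/10, M2=0
seg 0: a=0, c=M0/2=0, d=(M1−M0)/(6·2)=11/120, b=Δ0−h0·(2M0+M1)/6=-13/15
seg 1: a=-1, c=M1/2=11/20, d=(M2−M1)/(6·3)=-11/180, b=Δ1−h1·(2M1+M2)/6=7/30
t_q=17/4 → seg 1, τ=9/4; S=-1+7/30·τ+11/20·τ²+-11/180·τ³=413/256

  seg 0: a=0 b=-13/15 c=0 d=11/120
  seg 1: a=-1 b=7/30 c=11/20 d=-11/180
S(17/4) = 413/256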